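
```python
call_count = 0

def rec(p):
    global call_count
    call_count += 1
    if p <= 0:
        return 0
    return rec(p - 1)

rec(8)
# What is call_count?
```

Linear recursion stepping by 1: 9 calls from p=8 down to ≤0.

Answer: 9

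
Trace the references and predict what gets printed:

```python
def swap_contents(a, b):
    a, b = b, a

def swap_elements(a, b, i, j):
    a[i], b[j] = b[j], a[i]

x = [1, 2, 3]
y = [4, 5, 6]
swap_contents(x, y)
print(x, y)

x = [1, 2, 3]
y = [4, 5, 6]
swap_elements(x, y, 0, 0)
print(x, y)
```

Key concept: parameter rebinding vs mutation.
Step by step:
`x = [1, 2, 3]` → x = [1, 2, 3]
`y = [4, 5, 6]` → y = [4, 5, 6]
`swap_contents(x, y)` → no visible change to tracked variables
`print(x, y)` → prints [1, 2, 3] [4, 5, 6]
`x = [1, 2, 3]` → x = [1, 2, 3]
`y = [4, 5, 6]` → y = [4, 5, 6]
`swap_elements(x, y, 0, 0)` → x = [4, 2, 3]; y = [1, 5, 6]
`print(x, y)` → prints [4, 2, 3] [1, 5, 6]

Answer:
[1, 2, 3] [4, 5, 6]
[4, 2, 3] [1, 5, 6]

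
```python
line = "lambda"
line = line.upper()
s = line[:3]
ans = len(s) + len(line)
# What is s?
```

Trace:
`line = "lambda"` → line = 'lambda'
`line = line.upper()` → line = 'LAMBDA'
`s = line[:3]` → s = 'LAM'
`ans = len(s) + len(line)` → ans = 9
So s = 'LAM'

Answer: 'LAM'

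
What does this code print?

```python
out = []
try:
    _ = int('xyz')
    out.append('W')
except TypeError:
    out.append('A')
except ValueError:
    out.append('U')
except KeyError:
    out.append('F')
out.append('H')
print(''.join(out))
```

Execution trace: 'U' (except ValueError) → 'H' (after the try/except). Output: UH

Answer: UH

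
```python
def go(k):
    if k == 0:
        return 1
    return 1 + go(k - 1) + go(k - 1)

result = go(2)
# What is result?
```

go(k) = 1 + 2·go(k-1), go(0)=1. Closed form: (1+1)·2^2 - 1 = 7.

Answer: 7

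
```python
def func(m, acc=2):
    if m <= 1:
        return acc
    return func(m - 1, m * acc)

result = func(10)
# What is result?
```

Accumulator trace (n, acc): (10, 2) -> (9, 20) -> (8, 180) -> (7, 1440) -> (6, 10080) -> (5, 60480) -> (4, 302400) -> (3, 1209600) -> (2, 3628800) -> (1, 7257600) -> return 7257600

Answer: 7257600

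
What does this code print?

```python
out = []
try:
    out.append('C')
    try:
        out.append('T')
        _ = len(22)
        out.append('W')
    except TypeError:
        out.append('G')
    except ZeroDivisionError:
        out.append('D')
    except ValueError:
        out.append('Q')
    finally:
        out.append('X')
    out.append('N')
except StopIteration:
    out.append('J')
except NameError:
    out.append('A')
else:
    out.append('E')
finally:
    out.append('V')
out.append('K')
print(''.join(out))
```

Execution trace: 'C' (try body) → 'T' (inner try body) → 'G' (inner except TypeError) → 'X' (inner finally) → 'N' (try body, no exception) → 'E' (else) → 'V' (finally) → 'K' (after the try/except). Output: CTGXNEVK

Answer: CTGXNEVK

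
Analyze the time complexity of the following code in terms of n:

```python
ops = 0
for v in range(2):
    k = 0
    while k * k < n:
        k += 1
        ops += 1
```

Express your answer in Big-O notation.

Each loop level contributes: 1 × √n. Multiplying the contributions gives O(√n).

Answer: O(√n)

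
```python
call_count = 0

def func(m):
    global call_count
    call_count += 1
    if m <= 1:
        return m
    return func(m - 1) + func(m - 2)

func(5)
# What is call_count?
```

Calls(m) = 1 + Calls(m-1) + Calls(m-2); Calls(0)=Calls(1)=1. For m=5 this gives 15.

Answer: 15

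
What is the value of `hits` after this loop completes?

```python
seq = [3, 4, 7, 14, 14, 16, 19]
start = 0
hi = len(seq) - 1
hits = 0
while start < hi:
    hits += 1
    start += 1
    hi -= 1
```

Iterations until pointers meet (list length 7)
`hits` takes the values: 0 → 1 → 2 → 3

Answer: 3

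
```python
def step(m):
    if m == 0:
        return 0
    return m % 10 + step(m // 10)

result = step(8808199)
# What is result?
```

Sum of digits of 8808199: 9 + 9 + 1 + 8 + 0 + 8 + 8 = 43

Answer: 43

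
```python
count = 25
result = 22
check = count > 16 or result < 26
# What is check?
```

Trace:
`count = 25` → count = 25
`result = 22` → result = 22
`check = count > 16 or result < 26` → check = True
So check = True

Answer: True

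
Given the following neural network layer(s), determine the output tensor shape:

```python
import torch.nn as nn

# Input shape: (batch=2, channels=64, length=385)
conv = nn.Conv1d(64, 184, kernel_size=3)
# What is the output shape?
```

Input: (2, 64, 385) -> Output: (2, 184, 383)

Answer: (2, 184, 383)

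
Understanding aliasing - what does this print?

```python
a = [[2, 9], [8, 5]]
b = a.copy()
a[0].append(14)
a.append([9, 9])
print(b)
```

Key concept: shallow copy with nested lists.
Step by step:
`a = [[2, 9], [8, 5]]` → a = [[2, 9], [8, 5]]
`b = a.copy()` → b = [[2, 9], [8, 5]]
`a[0].append(14)` → a = [[2, 9, 14], [8, 5]]; b = [[2, 9, 14], [8, 5]]
`a.append([9, 9])` → a = [[2, 9, 14], [8, 5], [9, 9]]
`print(b)` → prints [[2, 9, 14], [8, 5]]

Answer: [[2, 9, 14], [8, 5]]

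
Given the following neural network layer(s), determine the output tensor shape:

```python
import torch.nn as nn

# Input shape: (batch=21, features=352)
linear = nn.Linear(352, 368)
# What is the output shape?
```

Input: (21, 352) -> Output: (21, 368)

Answer: (21, 368)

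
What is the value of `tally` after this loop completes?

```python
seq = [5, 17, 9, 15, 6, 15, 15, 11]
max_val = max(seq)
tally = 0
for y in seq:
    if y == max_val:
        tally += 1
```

Count of max value 17 in [5, 17, 9, 15, 6, 15, 15, 11]
`tally` takes the values: 0 → 1

Answer: 1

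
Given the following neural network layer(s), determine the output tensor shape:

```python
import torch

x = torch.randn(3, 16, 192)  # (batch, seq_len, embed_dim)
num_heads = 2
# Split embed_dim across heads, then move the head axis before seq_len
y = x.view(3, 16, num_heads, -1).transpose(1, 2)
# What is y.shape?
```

Input: (3, 16, 192) -> head_dim = 192 // 2 = 96; after view: (3, 16, 2, 96) -> after transpose(1, 2): (3, 2, 16, 96) -> Output: (3, 2, 16, 96)

Answer: (3, 2, 16, 96)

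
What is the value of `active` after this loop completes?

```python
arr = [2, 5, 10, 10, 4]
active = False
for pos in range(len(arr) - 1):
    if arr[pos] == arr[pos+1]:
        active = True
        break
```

Check consecutive duplicates in [2, 5, 10, 10, 4]
`active` takes the values: False → True

Answer: True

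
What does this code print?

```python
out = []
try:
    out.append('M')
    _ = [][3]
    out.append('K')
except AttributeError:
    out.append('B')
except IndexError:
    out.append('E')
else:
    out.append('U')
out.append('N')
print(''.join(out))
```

Execution trace: 'M' (try body) → 'E' (except IndexError) → 'N' (after the try/except). Output: MEN

Answer: MEN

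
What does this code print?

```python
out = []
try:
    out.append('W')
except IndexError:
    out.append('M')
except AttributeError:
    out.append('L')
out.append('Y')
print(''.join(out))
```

Execution trace: 'W' (try body, no exception) → 'Y' (after the try/except). Output: WY

Answer: WY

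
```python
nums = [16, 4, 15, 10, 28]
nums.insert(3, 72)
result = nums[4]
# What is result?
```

Trace:
`nums = [16, 4, 15, 10, 28]` → nums = [16, 4, 15, 10, 28]
`nums.insert(3, 72)` → nums = [16, 4, 15, 72, 10, 28]
`result = nums[4]` → result = 10
So result = 10

Answer: 10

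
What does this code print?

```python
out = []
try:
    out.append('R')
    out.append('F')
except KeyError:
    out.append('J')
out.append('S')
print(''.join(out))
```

Execution trace: 'R' (try body) → 'F' (try body, no exception) → 'S' (after the try/except). Output: RFS

Answer: RFS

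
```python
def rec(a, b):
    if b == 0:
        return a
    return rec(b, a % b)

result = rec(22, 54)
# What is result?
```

rec(22, 54) -> rec(54, 22) -> rec(22, 10) -> rec(10, 2) -> rec(2, 0) -> 2

Answer: 2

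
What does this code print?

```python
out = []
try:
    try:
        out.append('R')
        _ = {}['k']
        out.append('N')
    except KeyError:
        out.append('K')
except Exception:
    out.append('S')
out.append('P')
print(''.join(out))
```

Execution trace: 'R' (inner try body) → 'K' (inner except KeyError) → 'P' (after the try/except). Output: RKP

Answer: RKP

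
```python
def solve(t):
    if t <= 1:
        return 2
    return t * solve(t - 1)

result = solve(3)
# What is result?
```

solve(3) = 3 * 2 * 2 = 12

Answer: 12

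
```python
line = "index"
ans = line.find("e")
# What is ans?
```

Trace:
`line = "index"` → line = 'index'
`ans = line.find("e")` → ans = 3
So ans = 3

Answer: 3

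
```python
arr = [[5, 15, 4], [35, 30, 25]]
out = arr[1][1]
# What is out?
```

Trace:
`arr = [[5, 15, 4], [35, 30, 25]]` → arr = [[5, 15, 4], [35, 30, 25]]
`out = arr[1][1]` → out = 30
So out = 30

Answer: 30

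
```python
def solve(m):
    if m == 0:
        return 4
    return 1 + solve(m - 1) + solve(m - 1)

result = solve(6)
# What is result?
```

solve(m) = 1 + 2·solve(m-1), solve(0)=4. Closed form: (4+1)·2^6 - 1 = 319.

Answer: 319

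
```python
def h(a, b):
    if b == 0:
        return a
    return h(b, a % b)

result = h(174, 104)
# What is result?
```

h(174, 104) -> h(104, 70) -> h(70, 34) -> h(34, 2) -> h(2, 0) -> 2

Answer: 2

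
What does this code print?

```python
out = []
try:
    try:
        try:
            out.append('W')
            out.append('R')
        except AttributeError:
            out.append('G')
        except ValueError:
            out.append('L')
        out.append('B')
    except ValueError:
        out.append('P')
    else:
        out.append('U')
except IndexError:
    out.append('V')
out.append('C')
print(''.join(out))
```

Execution trace: 'W' (inner try body) → 'R' (inner try body, no exception) → 'B' (try body, no exception) → 'U' (else) → 'C' (after the try/except). Output: WRBUC

Answer: WRBUC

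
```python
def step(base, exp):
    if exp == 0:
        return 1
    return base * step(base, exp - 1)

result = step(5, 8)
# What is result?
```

step(5, 8) = 5 * 5 * 5 * 5 * 5 * 5 * 5 * 5 = 390625

Answer: 390625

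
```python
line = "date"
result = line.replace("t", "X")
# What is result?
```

Trace:
`line = "date"` → line = 'date'
`result = line.replace("t", "X")` → result = 'daXe'
So result = 'daXe'

Answer: 'daXe'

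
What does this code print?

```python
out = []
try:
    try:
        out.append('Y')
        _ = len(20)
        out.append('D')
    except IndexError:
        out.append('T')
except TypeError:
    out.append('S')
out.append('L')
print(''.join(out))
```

Execution trace: 'Y' (inner try body) → 'S' (outer except TypeError) → 'L' (after the try/except). Output: YSL

Answer: YSL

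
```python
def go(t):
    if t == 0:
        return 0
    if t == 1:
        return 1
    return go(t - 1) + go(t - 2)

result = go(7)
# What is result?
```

Build up from base cases: go(0)=0, go(1)=1, go(2)=1, go(3)=2, go(4)=3, go(5)=5, go(6)=8, ..., go(7)=13

Answer: 13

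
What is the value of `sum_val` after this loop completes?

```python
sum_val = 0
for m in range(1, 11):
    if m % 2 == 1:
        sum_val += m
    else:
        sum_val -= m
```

Add odd, subtract even
`sum_val` takes the values: 0 → 1 → -1 → 2 → -2 → 3 → -3 → 4 → -4 → 5 → -5

Answer: -5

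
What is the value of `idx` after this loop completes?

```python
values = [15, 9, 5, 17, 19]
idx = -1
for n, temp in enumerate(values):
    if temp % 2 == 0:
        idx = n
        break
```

First even number index in [15, 9, 5, 17, 19]
`idx` takes the values: -1

Answer: -1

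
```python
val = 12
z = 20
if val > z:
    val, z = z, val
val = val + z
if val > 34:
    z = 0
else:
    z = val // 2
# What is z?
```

Trace:
`val = 12` → val = 12
`z = 20` → z = 20
`if val > z: ...` → val > z is False → no variable changes
`val = val + z` → val = 32
`if val > 34: ...` → val > 34 is False, take else branch → z = 16
So z = 16

Answer: 16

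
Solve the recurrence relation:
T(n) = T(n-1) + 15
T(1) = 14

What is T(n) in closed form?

Unrolling: T(n) = T(1) + 15·(n-1) = 14 + 15(n-1) = 15n - 1.

Answer: T(n) = 15n - 1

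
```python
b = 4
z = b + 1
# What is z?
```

Trace:
`b = 4` → b = 4
`z = b + 1` → z = 5
So z = 5

Answer: 5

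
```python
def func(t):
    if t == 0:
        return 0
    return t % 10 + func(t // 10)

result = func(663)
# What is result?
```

Sum of digits of 663: 3 + 6 + 6 = 15

Answer: 15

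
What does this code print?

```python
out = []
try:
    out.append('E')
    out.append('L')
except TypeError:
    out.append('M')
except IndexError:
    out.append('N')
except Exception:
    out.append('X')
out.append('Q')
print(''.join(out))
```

Execution trace: 'E' (try body) → 'L' (try body, no exception) → 'Q' (after the try/except). Output: ELQ

Answer: ELQ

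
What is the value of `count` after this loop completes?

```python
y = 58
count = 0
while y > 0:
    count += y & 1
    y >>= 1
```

Count set bits in 58 (binary: 0b111010)
`count` takes the values: 0 → 1 → 2 → 3 → 4

Answer: 4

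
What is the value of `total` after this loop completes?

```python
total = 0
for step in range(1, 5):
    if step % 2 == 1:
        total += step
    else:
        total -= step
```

Add odd, subtract even
`total` takes the values: 0 → 1 → -1 → 2 → -2

Answer: -2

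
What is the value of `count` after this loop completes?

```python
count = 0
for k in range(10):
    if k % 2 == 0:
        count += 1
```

Count numbers divisible by 2 in range(10)
`count` takes the values: 0 → 1 → 2 → 3 → 4 → 5

Answer: 5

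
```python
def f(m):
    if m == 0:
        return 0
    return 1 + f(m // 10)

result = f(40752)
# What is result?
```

Count of digits of 40752: 5

Answer: 5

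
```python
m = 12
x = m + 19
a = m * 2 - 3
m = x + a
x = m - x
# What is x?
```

Trace:
`m = 12` → m = 12
`x = m + 19` → x = 31
`a = m * 2 - 3` → a = 21
`m = x + a` → m = 52
`x = m - x` → x = 21
So x = 21

Answer: 21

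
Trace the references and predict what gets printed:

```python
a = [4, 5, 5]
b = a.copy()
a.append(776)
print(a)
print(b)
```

Key concept: list.copy() creates independent copy.
Step by step:
`a = [4, 5, 5]` → a = [4, 5, 5]
`b = a.copy()` → b = [4, 5, 5]
`a.append(776)` → a = [4, 5, 5, 776]
`print(a)` → prints [4, 5, 5, 776]
`print(b)` → prints [4, 5, 5]

Answer:
[4, 5, 5, 776]
[4, 5, 5]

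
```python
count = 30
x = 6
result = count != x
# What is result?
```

Trace:
`count = 30` → count = 30
`x = 6` → x = 6
`result = count != x` → result = True
So result = True

Answer: True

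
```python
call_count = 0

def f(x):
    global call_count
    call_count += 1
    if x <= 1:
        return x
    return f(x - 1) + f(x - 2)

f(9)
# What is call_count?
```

Calls(x) = 1 + Calls(x-1) + Calls(x-2); Calls(0)=Calls(1)=1. For x=9 this gives 109.

Answer: 109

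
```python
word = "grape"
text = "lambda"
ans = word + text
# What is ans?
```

Trace:
`word = "grape"` → word = 'grape'
`text = "lambda"` → text = 'lambda'
`ans = word + text` → ans = 'grapelambda'
So ans = 'grapelambda'

Answer: 'grapelambda'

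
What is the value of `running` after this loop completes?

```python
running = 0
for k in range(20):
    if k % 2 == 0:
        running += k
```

Sum of even numbers 0 to 19
`running` takes the values: 0 → 2 → 6 → 12 → 20 → 30 → 42 → 56 → 72 → 90

Answer: 90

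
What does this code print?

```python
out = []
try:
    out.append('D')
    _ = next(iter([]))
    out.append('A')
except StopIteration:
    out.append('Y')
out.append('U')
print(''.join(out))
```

Execution trace: 'D' (try body) → 'Y' (except StopIteration) → 'U' (after the try/except). Output: DYU

Answer: DYU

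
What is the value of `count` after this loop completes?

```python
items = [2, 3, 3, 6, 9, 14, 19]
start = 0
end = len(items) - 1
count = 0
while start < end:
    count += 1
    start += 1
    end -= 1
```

Iterations until pointers meet (list length 7)
`count` takes the values: 0 → 1 → 2 → 3

Answer: 3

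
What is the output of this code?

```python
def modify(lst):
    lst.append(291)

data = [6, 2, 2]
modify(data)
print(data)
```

Key concept: function modifies passed list.
Step by step:
`data = [6, 2, 2]` → data = [6, 2, 2]
`modify(data)` → data = [6, 2, 2, 291]
`print(data)` → prints [6, 2, 2, 291]

Answer: [6, 2, 2, 291]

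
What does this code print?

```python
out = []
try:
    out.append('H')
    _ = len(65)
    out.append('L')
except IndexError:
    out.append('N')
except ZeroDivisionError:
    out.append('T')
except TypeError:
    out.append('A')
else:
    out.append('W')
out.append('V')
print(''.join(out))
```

Execution trace: 'H' (try body) → 'A' (except TypeError) → 'V' (after the try/except). Output: HAV

Answer: HAV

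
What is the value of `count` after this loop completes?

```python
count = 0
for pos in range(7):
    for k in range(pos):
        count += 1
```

Triangle number: 0+1+2+...+6
`count` takes the values: 0 → 1 → 2 → 3 → 4 → 5 → 6 → 7 → 8 → 9 → 10 → 11 → 12 → 13 → 14 → 15 → 16 → 17 → 18 → 19 → 20 → 21

Answer: 21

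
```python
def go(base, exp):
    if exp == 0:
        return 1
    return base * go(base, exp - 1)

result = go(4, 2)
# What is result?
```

go(4, 2) = 4 * 4 = 16

Answer: 16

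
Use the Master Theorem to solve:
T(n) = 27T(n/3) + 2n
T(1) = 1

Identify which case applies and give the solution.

a=27, b=3, f(n)=2n. log_3(27) = 3. Since c=1 < 3, Case 1 applies: T(n) = Θ(n^log_b(a)) = O(n^3).

Answer: O(n^3) - Case 1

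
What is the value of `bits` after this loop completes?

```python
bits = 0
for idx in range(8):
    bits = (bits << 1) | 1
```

Build 8 consecutive 1-bits: 0b11111111
`bits` takes the values: 0 → 1 → 3 → 7 → 15 → 31 → 63 → 127 → 255

Answer: 255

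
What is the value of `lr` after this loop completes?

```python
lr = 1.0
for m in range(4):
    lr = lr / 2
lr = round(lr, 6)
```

Halving LR 4 times: 1 / 2^4
`lr` takes the values: 1.0 → 0.5 → 0.25 → 0.125 → 0.0625

Answer: 0.0625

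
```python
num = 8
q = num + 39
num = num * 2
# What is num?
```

Trace:
`num = 8` → num = 8
`q = num + 39` → q = 47
`num = num * 2` → num = 16
So num = 16

Answer: 16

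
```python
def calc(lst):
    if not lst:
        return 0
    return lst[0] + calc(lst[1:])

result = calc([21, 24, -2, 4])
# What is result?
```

21 + 24 + (-2) + 4 + 0 = 47

Answer: 47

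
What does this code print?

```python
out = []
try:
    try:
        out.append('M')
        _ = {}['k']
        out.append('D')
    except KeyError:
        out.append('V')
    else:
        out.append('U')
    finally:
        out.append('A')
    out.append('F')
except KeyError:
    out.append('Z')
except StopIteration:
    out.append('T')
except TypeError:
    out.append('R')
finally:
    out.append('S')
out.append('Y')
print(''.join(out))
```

Execution trace: 'M' (inner try body) → 'V' (inner except KeyError) → 'A' (inner finally) → 'F' (try body, no exception) → 'S' (finally) → 'Y' (after the try/except). Output: MVAFSY

Answer: MVAFSY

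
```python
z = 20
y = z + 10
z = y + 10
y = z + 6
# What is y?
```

Trace:
`z = 20` → z = 20
`y = z + 10` → y = 30
`z = y + 10` → z = 40
`y = z + 6` → y = 46
So y = 46

Answer: 46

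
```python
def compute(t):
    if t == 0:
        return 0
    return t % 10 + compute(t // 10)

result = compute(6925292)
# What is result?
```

Sum of digits of 6925292: 2 + 9 + 2 + 5 + 2 + 9 + 6 = 35

Answer: 35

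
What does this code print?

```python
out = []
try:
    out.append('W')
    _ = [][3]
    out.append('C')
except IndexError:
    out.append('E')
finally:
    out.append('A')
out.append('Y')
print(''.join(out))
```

Execution trace: 'W' (try body) → 'E' (except IndexError) → 'A' (finally) → 'Y' (after the try/except). Output: WEAY

Answer: WEAY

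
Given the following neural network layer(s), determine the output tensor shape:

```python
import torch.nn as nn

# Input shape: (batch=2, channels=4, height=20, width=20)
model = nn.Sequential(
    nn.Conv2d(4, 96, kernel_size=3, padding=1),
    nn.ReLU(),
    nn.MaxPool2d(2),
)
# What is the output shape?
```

Input: (2, 4, 20, 20) -> after Conv2d: (2, 96, 20, 20) -> after ReLU: (2, 96, 20, 20) -> Output: (2, 96, 10, 10)

Answer: (2, 96, 10, 10)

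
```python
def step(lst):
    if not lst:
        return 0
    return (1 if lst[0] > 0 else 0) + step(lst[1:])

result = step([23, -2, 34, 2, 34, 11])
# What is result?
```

Count of positive elements in [23, -2, 34, 2, 34, 11] = 5

Answer: 5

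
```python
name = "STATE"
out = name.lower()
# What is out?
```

Trace:
`name = "STATE"` → name = 'STATE'
`out = name.lower()` → out = 'state'
So out = 'state'

Answer: 'state'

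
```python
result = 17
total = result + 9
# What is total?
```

Trace:
`result = 17` → result = 17
`total = result + 9` → total = 26
So total = 26

Answer: 26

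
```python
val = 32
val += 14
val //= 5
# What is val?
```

Trace:
`val = 32` → val = 32
`val += 14` → val = 46
`val //= 5` → val = 9
So val = 9

Answer: 9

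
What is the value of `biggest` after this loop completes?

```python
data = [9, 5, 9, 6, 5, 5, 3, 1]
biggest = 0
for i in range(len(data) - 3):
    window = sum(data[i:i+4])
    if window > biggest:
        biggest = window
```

Max sum of 4-element window in [9, 5, 9, 6, 5, 5, 3, 1]
`biggest` takes the values: 0 → 29

Answer: 29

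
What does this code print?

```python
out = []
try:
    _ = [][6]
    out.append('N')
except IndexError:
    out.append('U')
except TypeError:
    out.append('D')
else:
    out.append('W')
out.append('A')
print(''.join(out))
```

Execution trace: 'U' (except IndexError) → 'A' (after the try/except). Output: UA

Answer: UA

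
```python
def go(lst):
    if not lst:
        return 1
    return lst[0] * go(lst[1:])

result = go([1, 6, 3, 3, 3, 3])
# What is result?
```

Product over [1, 6, 3, 3, 3, 3] = 1 * 6 * 3 * 3 * 3 * 3 = 486

Answer: 486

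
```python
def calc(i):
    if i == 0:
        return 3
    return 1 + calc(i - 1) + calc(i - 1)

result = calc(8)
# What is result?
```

calc(i) = 1 + 2·calc(i-1), calc(0)=3. Closed form: (3+1)·2^8 - 1 = 1023.

Answer: 1023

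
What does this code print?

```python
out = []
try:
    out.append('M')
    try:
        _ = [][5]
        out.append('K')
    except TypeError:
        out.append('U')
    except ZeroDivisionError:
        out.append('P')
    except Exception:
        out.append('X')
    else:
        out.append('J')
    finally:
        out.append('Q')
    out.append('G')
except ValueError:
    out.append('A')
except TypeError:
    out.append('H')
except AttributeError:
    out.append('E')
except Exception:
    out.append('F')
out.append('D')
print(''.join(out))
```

Execution trace: 'M' (try body) → 'X' (inner except Exception) → 'Q' (inner finally) → 'G' (try body, no exception) → 'D' (after the try/except). Output: MXQGD

Answer: MXQGD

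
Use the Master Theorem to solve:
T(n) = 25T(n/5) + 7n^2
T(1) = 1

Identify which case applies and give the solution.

a=25, b=5, f(n)=7n^2. log_5(25) = 2. Since c=2 = 2, Case 2 applies: T(n) = Θ(n^log_b(a) · log n) = O(n^2 log n).

Answer: O(n^2 log n) - Case 2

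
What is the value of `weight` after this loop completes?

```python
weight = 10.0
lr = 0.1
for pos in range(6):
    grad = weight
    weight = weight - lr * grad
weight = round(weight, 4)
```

Gradient descent: w = 10.0 * (1 - 0.1)^6
`weight` takes the values: 10.0 → 9.0 → 8.1 → 7.29 → 6.561 → 5.9049 → 5.31441 → 5.3144

Answer: 5.3144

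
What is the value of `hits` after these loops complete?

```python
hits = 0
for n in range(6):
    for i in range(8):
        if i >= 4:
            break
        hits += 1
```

Inner breaks at 4, outer runs 6 times
`hits` takes the values: 0 → 1 → 2 → 3 → 4 → 5 → 6 → 7 → 8 → 9 → 10 → 11 → 12 → 13 → 14 → 15 → 16 → 17 → 18 → 19 → 20 → 21 → 22 → 23 → 24

Answer: 24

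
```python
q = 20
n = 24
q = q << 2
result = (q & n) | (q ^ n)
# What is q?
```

Trace:
`q = 20` → q = 20
`n = 24` → n = 24
`q = q << 2` → q = 80
`result = (q & n) | (q ^ n)` → result = 88
So q = 80

Answer: 80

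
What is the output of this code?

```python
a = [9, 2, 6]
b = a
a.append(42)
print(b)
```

Key concept: basic list aliasing.
Step by step:
`a = [9, 2, 6]` → a = [9, 2, 6]
`b = a` → b = [9, 2, 6] (same object as a)
`a.append(42)` → a = [9, 2, 6, 42] (same object as b); b = [9, 2, 6, 42] (same object as a)
`print(b)` → prints [9, 2, 6, 42]

Answer: [9, 2, 6, 42]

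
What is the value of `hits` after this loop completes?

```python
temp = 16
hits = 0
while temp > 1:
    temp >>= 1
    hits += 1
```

Count right shifts until 1
`hits` takes the values: 0 → 1 → 2 → 3 → 4

Answer: 4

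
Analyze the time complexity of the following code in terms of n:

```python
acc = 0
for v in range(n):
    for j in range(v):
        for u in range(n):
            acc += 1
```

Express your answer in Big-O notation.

Each loop level contributes: n × n × n. Multiplying the contributions gives O(n^3).

Answer: O(n^3)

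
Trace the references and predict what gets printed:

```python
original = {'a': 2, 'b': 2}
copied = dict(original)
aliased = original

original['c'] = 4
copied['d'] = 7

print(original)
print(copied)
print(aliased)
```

Key concept: dict() creates copy, assignment creates alias.
Step by step:
`original = {'a': 2, 'b': 2}` → original = {'a': 2, 'b': 2}
`copied = dict(original)` → copied = {'a': 2, 'b': 2}
`aliased = original` → aliased = {'a': 2, 'b': 2} (same object as original)
`original['c'] = 4` → original = {'a': 2, 'b': 2, 'c': 4} (same object as aliased); aliased = {'a': 2, 'b': 2, 'c': 4} (same object as original)
`copied['d'] = 7` → copied = {'a': 2, 'b': 2, 'd': 7}
`print(original)` → prints {'a': 2, 'b': 2, 'c': 4}
`print(copied)` → prints {'a': 2, 'b': 2, 'd': 7}
`print(aliased)` → prints {'a': 2, 'b': 2, 'c': 4}

Answer:
{'a': 2, 'b': 2, 'c': 4}
{'a': 2, 'b': 2, 'd': 7}
{'a': 2, 'b': 2, 'c': 4}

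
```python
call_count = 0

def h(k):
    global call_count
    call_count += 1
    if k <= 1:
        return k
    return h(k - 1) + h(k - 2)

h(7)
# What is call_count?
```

Calls(k) = 1 + Calls(k-1) + Calls(k-2); Calls(0)=Calls(1)=1. For k=7 this gives 41.

Answer: 41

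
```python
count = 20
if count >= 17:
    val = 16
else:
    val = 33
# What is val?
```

Trace:
`count = 20` → count = 20
`if count >= 17: ...` → count >= 17 is True → val = 16
So val = 16

Answer: 16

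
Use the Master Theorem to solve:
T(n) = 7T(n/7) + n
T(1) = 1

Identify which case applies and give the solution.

a=7, b=7, f(n)=n. log_7(7) = 1. Since c=1 = 1, Case 2 applies: T(n) = Θ(n^log_b(a) · log n) = O(n log n).

Answer: O(n log n) - Case 2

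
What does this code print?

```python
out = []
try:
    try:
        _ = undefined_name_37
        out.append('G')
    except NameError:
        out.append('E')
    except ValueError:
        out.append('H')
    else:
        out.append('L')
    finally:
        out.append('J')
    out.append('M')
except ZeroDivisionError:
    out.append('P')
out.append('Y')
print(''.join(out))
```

Execution trace: 'E' (inner except NameError) → 'J' (inner finally) → 'M' (try body, no exception) → 'Y' (after the try/except). Output: EJMY

Answer: EJMY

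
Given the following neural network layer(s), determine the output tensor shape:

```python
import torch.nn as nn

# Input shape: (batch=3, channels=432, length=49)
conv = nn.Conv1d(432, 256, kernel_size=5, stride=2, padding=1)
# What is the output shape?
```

Input: (3, 432, 49) -> Output: (3, 256, 24)

Answer: (3, 256, 24)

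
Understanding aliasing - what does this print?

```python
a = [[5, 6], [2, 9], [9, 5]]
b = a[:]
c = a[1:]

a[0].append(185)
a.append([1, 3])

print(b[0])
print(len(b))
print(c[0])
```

Key concept: slice with nested mutation.
Step by step:
`a = [[5, 6], [2, 9], [9, 5]]` → a = [[5, 6], [2, 9], [9, 5]]
`b = a[:]` → b = [[5, 6], [2, 9], [9, 5]]
`c = a[1:]` → c = [[2, 9], [9, 5]]
`a[0].append(185)` → a = [[5, 6, 185], [2, 9], [9, 5]]; b = [[5, 6, 185], [2, 9], [9, 5]]
`a.append([1, 3])` → a = [[5, 6, 185], [2, 9], [9, 5], [1, 3]]
`print(b[0])` → prints [5, 6, 185]
`print(len(b))` → prints 3
`print(c[0])` → prints [2, 9]

Answer:
[5, 6, 185]
3
[2, 9]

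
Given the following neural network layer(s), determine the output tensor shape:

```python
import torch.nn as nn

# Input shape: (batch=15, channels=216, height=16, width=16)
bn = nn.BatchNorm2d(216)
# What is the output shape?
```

Input: (15, 216, 16, 16) -> Output: (15, 216, 16, 16)

Answer: (15, 216, 16, 16)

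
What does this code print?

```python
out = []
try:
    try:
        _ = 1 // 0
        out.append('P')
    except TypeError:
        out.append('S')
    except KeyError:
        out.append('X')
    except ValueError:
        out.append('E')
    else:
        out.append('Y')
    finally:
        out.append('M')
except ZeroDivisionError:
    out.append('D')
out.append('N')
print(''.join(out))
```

Execution trace: 'M' (finally) → 'D' (outer except ZeroDivisionError) → 'N' (after the try/except). Output: MDN

Answer: MDN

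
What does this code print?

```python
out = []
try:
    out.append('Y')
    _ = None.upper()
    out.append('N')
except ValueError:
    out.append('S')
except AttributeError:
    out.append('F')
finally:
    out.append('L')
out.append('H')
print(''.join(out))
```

Execution trace: 'Y' (try body) → 'F' (except AttributeError) → 'L' (finally) → 'H' (after the try/except). Output: YFLH

Answer: YFLH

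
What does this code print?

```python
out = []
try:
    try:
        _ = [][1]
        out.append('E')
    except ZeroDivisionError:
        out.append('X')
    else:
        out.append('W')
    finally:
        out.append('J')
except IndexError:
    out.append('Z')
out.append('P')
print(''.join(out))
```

Execution trace: 'J' (finally) → 'Z' (outer except IndexError) → 'P' (after the try/except). Output: JZP

Answer: JZP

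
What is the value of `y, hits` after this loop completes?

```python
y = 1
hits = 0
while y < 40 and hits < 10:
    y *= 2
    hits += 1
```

Double until >= 40 or 10 iterations
`y, hits` takes the values: (1, 0) → (2, 0) → (2, 1) → (4, 1) → (4, 2) → (8, 2) → (8, 3) → (16, 3) → (16, 4) → (32, 4) → (32, 5) → (64, 5) → (64, 6)

Answer: 64, 6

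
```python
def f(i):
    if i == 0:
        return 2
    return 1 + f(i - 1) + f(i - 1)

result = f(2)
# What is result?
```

f(i) = 1 + 2·f(i-1), f(0)=2. Closed form: (2+1)·2^2 - 1 = 11.

Answer: 11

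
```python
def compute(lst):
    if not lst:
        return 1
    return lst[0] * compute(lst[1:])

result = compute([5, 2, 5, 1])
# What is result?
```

Product over [5, 2, 5, 1] = 5 * 2 * 5 * 1 = 50

Answer: 50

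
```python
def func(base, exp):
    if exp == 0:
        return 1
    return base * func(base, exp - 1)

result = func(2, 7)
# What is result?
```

func(2, 7) = 2 * 2 * 2 * 2 * 2 * 2 * 2 = 128

Answer: 128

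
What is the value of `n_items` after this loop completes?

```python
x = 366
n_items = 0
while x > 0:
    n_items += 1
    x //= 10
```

Count digits by repeated division by 10
`n_items` takes the values: 0 → 1 → 2 → 3

Answer: 3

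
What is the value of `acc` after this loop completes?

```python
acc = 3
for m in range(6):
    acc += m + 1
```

Start at 3, add 1 to 6 = 24
`acc` takes the values: 3 → 4 → 6 → 9 → 13 → 18 → 24

Answer: 24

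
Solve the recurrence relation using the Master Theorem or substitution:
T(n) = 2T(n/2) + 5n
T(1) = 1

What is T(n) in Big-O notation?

By Master Theorem: a=2, b=2, f(n)=5n. Since log_2(2) = 1 and f(n) = Θ(n^1), Case 2 applies. T(n) = O(n log n).

Answer: O(n log n)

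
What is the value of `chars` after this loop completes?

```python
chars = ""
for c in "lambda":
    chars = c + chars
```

Reverse 'lambda'
`chars` takes the values: "" → "l" → "al" → "mal" → "bmal" → "dbmal" → "adbmal"

Answer: "adbmal"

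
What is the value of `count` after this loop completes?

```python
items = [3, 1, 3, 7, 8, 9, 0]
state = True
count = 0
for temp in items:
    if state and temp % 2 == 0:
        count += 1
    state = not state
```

Count even values at even positions
`count` takes the values: 0 → 1 → 2

Answer: 2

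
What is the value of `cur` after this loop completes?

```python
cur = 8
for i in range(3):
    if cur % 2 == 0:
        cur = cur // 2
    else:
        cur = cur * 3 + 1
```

Collatz-style transformation from 8
`cur` takes the values: 8 → 4 → 2 → 1

Answer: 1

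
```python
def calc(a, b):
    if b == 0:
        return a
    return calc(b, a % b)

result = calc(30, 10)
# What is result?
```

calc(30, 10) -> calc(10, 0) -> 10

Answer: 10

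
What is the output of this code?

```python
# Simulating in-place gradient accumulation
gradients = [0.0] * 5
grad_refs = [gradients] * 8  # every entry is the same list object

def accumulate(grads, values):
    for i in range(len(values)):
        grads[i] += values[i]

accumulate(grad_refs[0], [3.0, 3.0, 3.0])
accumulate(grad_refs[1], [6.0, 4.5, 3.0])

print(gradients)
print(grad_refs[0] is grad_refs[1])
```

Key concept: gradient accumulation aliasing.
Step by step:
`gradients = [0.0] * 5` → gradients = [0.0, 0.0, 0.0, 0.0, 0.0]
`grad_refs = [gradients] * 8` → grad_refs = [[0.0, 0.0, 0.0, 0.0, 0.0], [0.0, 0.0, 0.0, 0.0, 0.0], [0.0, 0.0, 0.0, 0.0, 0.0], [0.0, 0.0, 0.0, 0.0, 0.0], [0.0, 0.0, 0.0, 0.0, 0.0], [0.0, 0.0, 0.0, 0.0, 0.0], [0.0, 0.0, 0.0, 0.0, 0.0], [0.0, 0.0, 0.0, 0.0, 0.0]]
`accumulate(grad_refs[0], [3.0, 3.0, 3.0])` → gradients = [3.0, 3.0, 3.0, 0.0, 0.0]; grad_refs = [[3.0, 3.0, 3.0, 0.0, 0.0], [3.0, 3.0, 3.0, 0.0, 0.0], [3.0, 3.0, 3.0, 0.0, 0.0], [3.0, 3.0, 3.0, 0.0, 0.0], [3.0, 3.0, 3.0, 0.0, 0.0], [3.0, 3.0, 3.0, 0.0, 0.0], [3.0, 3.0, 3.0, 0.0, 0.0], [3.0, 3.0, 3.0, 0.0, 0.0]]
`accumulate(grad_refs[1], [6.0, 4.5, 3.0])` → gradients = [9.0, 7.5, 6.0, 0.0, 0.0]; grad_refs = [[9.0, 7.5, 6.0, 0.0, 0.0], [9.0, 7.5, 6.0, 0.0, 0.0], [9.0, 7.5, 6.0, 0.0, 0.0], [9.0, 7.5, 6.0, 0.0, 0.0], [9.0, 7.5, 6.0, 0.0, 0.0], [9.0, 7.5, 6.0, 0.0, 0.0], [9.0, 7.5, 6.0, 0.0, 0.0], [9.0, 7.5, 6.0, 0.0, 0.0]]
`print(gradients)` → prints [9.0, 7.5, 6.0, 0.0, 0.0]
`print(grad_refs[0] is grad_refs[1])` → prints True

Answer:
[9.0, 7.5, 6.0, 0.0, 0.0]
True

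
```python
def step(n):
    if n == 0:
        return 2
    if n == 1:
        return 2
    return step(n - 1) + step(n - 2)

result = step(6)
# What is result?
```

Build up from base cases: step(0)=2, step(1)=2, step(2)=4, step(3)=6, step(4)=10, step(5)=16, step(6)=26

Answer: 26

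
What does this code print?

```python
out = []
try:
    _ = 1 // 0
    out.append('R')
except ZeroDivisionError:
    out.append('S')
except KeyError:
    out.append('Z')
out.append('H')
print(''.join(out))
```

Execution trace: 'S' (except ZeroDivisionError) → 'H' (after the try/except). Output: SH

Answer: SH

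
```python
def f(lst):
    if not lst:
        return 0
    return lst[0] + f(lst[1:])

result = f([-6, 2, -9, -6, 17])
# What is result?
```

(-6) + 2 + (-9) + (-6) + 17 + 0 = -2

Answer: -2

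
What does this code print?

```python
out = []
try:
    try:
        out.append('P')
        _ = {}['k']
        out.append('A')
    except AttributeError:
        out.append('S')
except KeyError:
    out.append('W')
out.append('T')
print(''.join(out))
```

Execution trace: 'P' (try body) → 'W' (outer except KeyError) → 'T' (after the try/except). Output: PWT

Answer: PWT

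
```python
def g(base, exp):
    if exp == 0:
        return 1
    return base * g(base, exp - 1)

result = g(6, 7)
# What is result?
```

g(6, 7) = 6 * 6 * 6 * 6 * 6 * 6 * 6 = 279936

Answer: 279936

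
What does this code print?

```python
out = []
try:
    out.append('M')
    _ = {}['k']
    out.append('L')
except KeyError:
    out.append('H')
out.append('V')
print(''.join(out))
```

Execution trace: 'M' (try body) → 'H' (except KeyError) → 'V' (after the try/except). Output: MHV

Answer: MHV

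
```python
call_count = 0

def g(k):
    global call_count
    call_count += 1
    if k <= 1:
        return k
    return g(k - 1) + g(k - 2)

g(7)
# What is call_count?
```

Calls(k) = 1 + Calls(k-1) + Calls(k-2); Calls(0)=Calls(1)=1. For k=7 this gives 41.

Answer: 41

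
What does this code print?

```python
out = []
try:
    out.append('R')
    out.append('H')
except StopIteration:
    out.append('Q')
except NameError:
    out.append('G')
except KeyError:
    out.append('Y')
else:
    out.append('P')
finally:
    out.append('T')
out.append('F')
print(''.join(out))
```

Execution trace: 'R' (try body) → 'H' (try body, no exception) → 'P' (else) → 'T' (finally) → 'F' (after the try/except). Output: RHPTF

Answer: RHPTF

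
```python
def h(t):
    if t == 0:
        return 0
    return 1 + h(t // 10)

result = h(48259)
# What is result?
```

Count of digits of 48259: 5

Answer: 5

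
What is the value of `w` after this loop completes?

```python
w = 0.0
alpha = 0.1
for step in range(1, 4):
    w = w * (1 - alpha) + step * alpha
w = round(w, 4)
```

Moving average with lr=0.1
`w` takes the values: 0.0 → 0.1 → 0.29 → 0.561

Answer: 0.561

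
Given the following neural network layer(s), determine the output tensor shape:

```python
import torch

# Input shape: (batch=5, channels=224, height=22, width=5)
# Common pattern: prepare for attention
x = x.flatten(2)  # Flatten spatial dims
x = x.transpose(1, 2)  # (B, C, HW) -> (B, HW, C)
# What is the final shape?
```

Input: (5, 224, 22, 5) -> after flatten(2): (5, 224, 110) -> Output: (5, 110, 224)

Answer: (5, 110, 224)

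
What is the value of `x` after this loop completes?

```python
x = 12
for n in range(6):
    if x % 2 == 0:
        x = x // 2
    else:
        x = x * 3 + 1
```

Collatz-style transformation from 12
`x` takes the values: 12 → 6 → 3 → 10 → 5 → 16 → 8

Answer: 8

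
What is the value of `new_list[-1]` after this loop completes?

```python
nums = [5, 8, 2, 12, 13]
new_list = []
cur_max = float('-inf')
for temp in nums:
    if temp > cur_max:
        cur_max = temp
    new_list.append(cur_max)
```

Running max ends at 13
`new_list` takes the values: [] → [5] → [5, 8] → [5, 8, 8] → [5, 8, 8, 12] → [5, 8, 8, 12, 13]
So `new_list[-1]` = 13

Answer: 13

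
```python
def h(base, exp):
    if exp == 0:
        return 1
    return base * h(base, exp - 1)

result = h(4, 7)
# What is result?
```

h(4, 7) = 4 * 4 * 4 * 4 * 4 * 4 * 4 = 16384

Answer: 16384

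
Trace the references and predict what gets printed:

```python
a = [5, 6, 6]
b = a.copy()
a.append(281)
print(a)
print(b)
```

Key concept: list.copy() creates independent copy.
Step by step:
`a = [5, 6, 6]` → a = [5, 6, 6]
`b = a.copy()` → b = [5, 6, 6]
`a.append(281)` → a = [5, 6, 6, 281]
`print(a)` → prints [5, 6, 6, 281]
`print(b)` → prints [5, 6, 6]

Answer:
[5, 6, 6, 281]
[5, 6, 6]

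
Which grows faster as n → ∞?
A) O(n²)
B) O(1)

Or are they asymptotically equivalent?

O(n²) vs O(1): Higher order terms dominate.

Answer: A) O(n²) grows faster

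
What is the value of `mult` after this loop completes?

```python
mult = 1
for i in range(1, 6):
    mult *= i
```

5! = 120
`mult` takes the values: 1 → 2 → 6 → 24 → 120

Answer: 120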